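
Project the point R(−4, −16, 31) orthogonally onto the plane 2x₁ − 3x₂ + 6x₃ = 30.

n = (2, −3, 6), |n|² = 49, and n·R − 30 = 196.
t = 196/49 = 4, so the foot is R − t·n = (−4, −16, 31) − 4·(2, −3, 6) = (−12, −4, 7).

(-12, -4, 7)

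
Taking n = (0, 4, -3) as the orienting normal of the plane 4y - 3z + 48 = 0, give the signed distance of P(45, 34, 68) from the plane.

n·P − (-48) = -20.
|n| = 5, so the signed distance is -20/5 = -4.

-4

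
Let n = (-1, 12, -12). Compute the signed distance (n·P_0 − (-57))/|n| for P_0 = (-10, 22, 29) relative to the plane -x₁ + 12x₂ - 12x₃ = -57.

n·P_0 − (-57) = -17.
|n| = 17, so the signed distance is -17/17 = -1.

-1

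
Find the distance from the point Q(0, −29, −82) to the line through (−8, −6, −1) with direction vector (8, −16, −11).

7√65

Direction vector d = (8, −16, −11).
AP = (8, −23, −81), and AP × d = (−1043, −560, 56).
|AP × d|² = 1404585 and |d|² = 441, so the distance is √(1404585/441) = √3185 = 7√65.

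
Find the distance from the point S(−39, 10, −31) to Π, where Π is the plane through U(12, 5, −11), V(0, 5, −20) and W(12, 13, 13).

UV = (−12, 0, −9) and UW = (0, 8, 24), so a normal is n = UV × UW = (72, 288, −96).
Then n·(−39, 10, −31) − 3360 = −312.
|n| = √(5184 + 82944 + 9216) = 312, so the distance is |-312|/312 = 1.

1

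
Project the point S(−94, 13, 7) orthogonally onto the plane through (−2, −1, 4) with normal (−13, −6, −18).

(-68, 25, 43)

The perpendicular from S has direction n = (−13, −6, −18): r = (−94, 13, 7) + μ(−13, −6, −18).
Substitute into the plane: n·(S + μn) = -40 gives 1018 + 529μ = -40, so μ = -2.
Foot = (−94, 13, 7) + (-2)·(−13, −6, −18) = (−68, 25, 43).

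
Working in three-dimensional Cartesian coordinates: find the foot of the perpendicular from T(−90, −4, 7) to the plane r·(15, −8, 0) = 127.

n = (15, −8, 0), |n|² = 289, and n·T − 127 = -1445.
t = -1445/289 = -5, so the foot is T − t·n = (−90, −4, 7) − (-5)·(15, −8, 0) = (−15, −44, 7).

(-15, -44, 7)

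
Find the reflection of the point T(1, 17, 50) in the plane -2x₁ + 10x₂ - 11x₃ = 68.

(-7, 57, 6)

With n = (-2, 10, -11), the signed offset is (n·T − 68)/|n|² = -450/225 = -2.
T' = T − 2t·n = (1, 17, 50) − (-4)·(-2, 10, -11) = (-7, 57, 6).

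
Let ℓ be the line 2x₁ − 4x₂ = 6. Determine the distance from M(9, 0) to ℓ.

6√5/5

The normal to the line is n = (2, −4) with |n| = 2√5.
|n·M − 6| = |18 − 6| = 12, so the distance is 12/(2√5) = 6√5/5.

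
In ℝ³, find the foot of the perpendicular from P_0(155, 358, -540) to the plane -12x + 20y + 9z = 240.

(3971/25, 1758/5, -13572/25)

The perpendicular from P_0 has direction n = (-12, 20, 9): r = (155, 358, -540) + t(-12, 20, 9).
Substitute into the plane: n·(P_0 + tn) = 240 gives 440 + 625t = 240, so t = -8/25.
Foot = (155, 358, -540) + (-8/25)·(-12, 20, 9) = (3971/25, 1758/5, -13572/25).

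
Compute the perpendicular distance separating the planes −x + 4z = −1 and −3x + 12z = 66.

23/√17

Divide the second equation by 3 to match normals: −x + 4z = 22.
With common normal n = (−1, 0, 4) (|n| = √17), the distance is |(-1) − 22|/|n| = 23/√17 = 23√17/17.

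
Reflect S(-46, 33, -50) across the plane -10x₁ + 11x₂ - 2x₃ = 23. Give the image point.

(34, -55, -34)

n = (-10, 11, -2), |n|² = 225, n·S − 23 = 900, so t = 900/225 = 4.
Foot F = S − 4·n = (-6, -11, -42); the reflection is 2F − S = (34, -55, -34).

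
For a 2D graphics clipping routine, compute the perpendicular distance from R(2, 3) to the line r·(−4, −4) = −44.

d = |(-4)·2 + (-4)·3 − (-44)| / √(16 + 16) = |24|/(4√2) = 3√2.

3√2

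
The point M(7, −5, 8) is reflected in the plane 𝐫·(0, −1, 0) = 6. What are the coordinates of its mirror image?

(7, -7, 8)

With n = (0, −1, 0), the signed offset is (n·M − 6)/|n|² = -1/1 = -1.
M' = M − 2t·n = (7, −5, 8) − (-2)·(0, −1, 0) = (7, −7, 8).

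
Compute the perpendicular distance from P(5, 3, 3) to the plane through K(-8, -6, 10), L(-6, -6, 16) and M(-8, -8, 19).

KL = (2, 0, 6) and KM = (0, -2, 9), so a normal is n = KL × KM = (12, -18, -4).
Then n·(5, 3, 3) - (-28) = 22.
|n| = √(144 + 324 + 16) = 22, so the distance is |22|/22 = 1.

1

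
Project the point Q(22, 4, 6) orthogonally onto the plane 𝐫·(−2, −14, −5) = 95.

The perpendicular from Q has direction n = (−2, −14, −5): r = (22, 4, 6) + μ(−2, −14, −5).
Substitute into the plane: n·(Q + μn) = 95 gives -130 + 225μ = 95, so μ = 1.
Foot = (22, 4, 6) + 1·(−2, −14, −5) = (20, −10, 1).

(20, -10, 1)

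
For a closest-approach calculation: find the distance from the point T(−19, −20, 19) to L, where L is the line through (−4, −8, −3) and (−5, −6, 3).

22

A direction vector is d = (−1, 2, 6).
AP = (−15, −12, 22); AP·d = 123, |AP|² = 853, |d|² = 41.
distance² = |AP|² − (AP·d)²/|d|² = 853 − 15129/41 = 484, so the distance is 22.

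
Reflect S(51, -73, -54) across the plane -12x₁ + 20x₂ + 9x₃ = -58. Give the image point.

(-45, 87, 18)

n = (-12, 20, 9), |n|² = 625, n·S − (-58) = -2500, so t = -2500/625 = -4.
Foot F = S − (-4)·n = (3, 7, -18); the reflection is 2F − S = (-45, 87, 18).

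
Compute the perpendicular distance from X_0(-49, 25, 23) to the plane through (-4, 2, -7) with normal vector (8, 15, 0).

The plane has equation n·(r − (-4, 2, -7)) = 0, i.e. n·r = -2.
Then n·(-49, 25, 23) - (-2) = -15.
|n| = √(64 + 225 + 0) = 17, so the distance is |-15|/17 = 15/17.

15/17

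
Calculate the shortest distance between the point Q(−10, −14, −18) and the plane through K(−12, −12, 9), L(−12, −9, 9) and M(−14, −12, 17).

19√17/17

KL = (0, 3, 0) and KM = (−2, 0, 8), so a normal is n = KL × KM = (24, 0, 6).
Then n·(−10, −14, −18) − (−234) = −114.
|n| = √(576 + 0 + 36) = 6√17, so the distance is |-114|/(6√17) = 19√17/17.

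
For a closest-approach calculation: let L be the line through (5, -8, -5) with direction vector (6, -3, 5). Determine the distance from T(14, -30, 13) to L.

√259

Direction vector d = (6, -3, 5).
AP = (9, -22, 18), and AP × d = (-56, 63, 105).
|AP × d|² = 18130 and |d|² = 70, so the distance is √(18130/70) = √259.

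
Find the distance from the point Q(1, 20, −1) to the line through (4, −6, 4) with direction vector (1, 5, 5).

√506

Direction vector d = (1, 5, 5).
AP = (−3, 26, −5); AP·d = 102, |AP|² = 710, |d|² = 51.
distance² = |AP|² − (AP·d)²/|d|² = 710 − 10404/51 = 506, so the distance is √506.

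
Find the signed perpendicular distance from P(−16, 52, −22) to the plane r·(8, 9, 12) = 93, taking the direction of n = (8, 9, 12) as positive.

-1

n·P − 93 = -17.
|n| = 17, so the signed distance is -17/17 = -1.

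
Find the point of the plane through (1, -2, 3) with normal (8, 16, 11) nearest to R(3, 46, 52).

(-21, -2, 19)

n = (8, 16, 11), |n|² = 441, and n·R − 9 = 1323.
t = 1323/441 = 3, so the foot is R − t·n = (3, 46, 52) − 3·(8, 16, 11) = (-21, -2, 19).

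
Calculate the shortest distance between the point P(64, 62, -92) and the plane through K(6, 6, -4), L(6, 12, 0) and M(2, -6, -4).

4

KL = (0, 6, 4) and KM = (-4, -12, 0), so a normal is n = KL × KM = (48, -16, 24).
Then n·(64, 62, -92) - 96 = -224.
|n| = √(2304 + 256 + 576) = 56, so the distance is |-224|/56 = 4.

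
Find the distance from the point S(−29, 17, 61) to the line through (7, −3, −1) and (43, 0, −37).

2√229

A direction vector is d = (36, 3, −36).
AP = (−36, 20, 62), and AP × d = (−906, 936, −828).
|AP × d|² = 2382516 and |d|² = 2601, so the distance is √(2382516/2601) = √916 = 2√229.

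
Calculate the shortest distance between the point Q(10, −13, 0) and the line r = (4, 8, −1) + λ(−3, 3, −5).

3√34

Direction vector d = (−3, 3, −5).
AP = (6, −21, 1), and AP × d = (102, 27, −45).
|AP × d|² = 13158 and |d|² = 43, so the distance is √(13158/43) = √306 = 3√34.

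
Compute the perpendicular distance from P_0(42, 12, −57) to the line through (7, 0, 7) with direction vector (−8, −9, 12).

Direction vector d = (−8, −9, 12).
AP = (35, 12, −64); AP·d = -1156, |AP|² = 5465, |d|² = 289.
distance² = |AP|² − (AP·d)²/|d|² = 5465 − 1336336/289 = 841, so the distance is 29.

29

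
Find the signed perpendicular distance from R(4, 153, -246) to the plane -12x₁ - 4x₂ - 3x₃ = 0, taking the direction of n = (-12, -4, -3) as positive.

6

n·R − 0 = 78.
|n| = 13, so the signed distance is 78/13 = 6.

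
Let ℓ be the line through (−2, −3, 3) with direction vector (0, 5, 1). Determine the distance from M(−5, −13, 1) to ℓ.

3

Direction vector d = (0, 5, 1).
AP = (−3, −10, −2); AP·d = -52, |AP|² = 113, |d|² = 26.
distance² = |AP|² − (AP·d)²/|d|² = 113 − 2704/26 = 9, so the distance is 3.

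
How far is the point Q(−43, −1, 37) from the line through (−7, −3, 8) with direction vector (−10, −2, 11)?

Direction vector d = (−10, −2, 11).
AP = (−36, 2, 29); AP·d = 675, |AP|² = 2141, |d|² = 225.
distance² = |AP|² − (AP·d)²/|d|² = 2141 − 455625/225 = 116, so the distance is 2√29.

2√29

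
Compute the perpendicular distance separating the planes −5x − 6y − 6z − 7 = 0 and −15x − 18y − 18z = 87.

Divide the second equation by 3 to match normals: −5x − 6y − 6z = 29.
With common normal n = (−5, −6, −6) (|n| = √97), the distance is |7 − 29|/|n| = 22/√97.

22/√97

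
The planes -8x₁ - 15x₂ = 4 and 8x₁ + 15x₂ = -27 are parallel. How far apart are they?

Divide the second equation by -1 to match normals: -8x₁ - 15x₂ = 27.
With common normal n = (-8, -15, 0) (|n| = 17), the distance is |4 − 27|/|n| = 23/17.

23/17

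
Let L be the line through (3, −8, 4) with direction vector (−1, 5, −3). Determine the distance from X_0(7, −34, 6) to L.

Direction vector d = (−1, 5, −3).
AP = (4, −26, 2); AP·d = -140, |AP|² = 696, |d|² = 35.
distance² = |AP|² − (AP·d)²/|d|² = 696 − 19600/35 = 136, so the distance is 2√34.

2√34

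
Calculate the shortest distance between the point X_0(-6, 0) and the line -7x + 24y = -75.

117/25

The normal to the line is n = (-7, 24) with |n| = 25.
|n·X_0 − (-75)| = |42 − (-75)| = 117, so the distance is 117/25.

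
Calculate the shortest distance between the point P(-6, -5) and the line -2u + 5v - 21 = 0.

The normal to the line is n = (-2, 5) with |n| = √29.
|n·P − 21| = |-13 − 21| = 34, so the distance is 34/√29 = 34√29/29.

34/√29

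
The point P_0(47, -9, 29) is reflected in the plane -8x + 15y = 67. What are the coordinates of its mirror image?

(15, 51, 29)

n = (-8, 15, 0), |n|² = 289, n·P_0 − 67 = -578, so t = -578/289 = -2.
Foot F = P_0 − (-2)·n = (31, 21, 29); the reflection is 2F − P_0 = (15, 51, 29).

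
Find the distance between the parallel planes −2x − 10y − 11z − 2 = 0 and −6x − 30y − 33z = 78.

Divide the second equation by 3 to match normals: −2x − 10y − 11z = 26.
With common normal n = (−2, −10, −11) (|n| = 15), the distance is |2 − 26|/|n| = 24/15 = 8/5.

8/5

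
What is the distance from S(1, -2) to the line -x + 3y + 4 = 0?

The normal to the line is n = (-1, 3) with |n| = √10.
|n·S − (-4)| = |-7 − (-4)| = 3, so the distance is 3/√10.

3/√10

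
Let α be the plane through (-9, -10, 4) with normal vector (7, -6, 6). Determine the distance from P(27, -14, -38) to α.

24/11

The plane has equation n·(r − (-9, -10, 4)) = 0, i.e. n·r = 21.
n = (7, -6, 6); n·P − 21 = 24; |n| = 11; distance = 24/11.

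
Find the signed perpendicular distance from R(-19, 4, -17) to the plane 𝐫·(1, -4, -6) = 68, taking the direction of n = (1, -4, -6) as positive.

n·R − 68 = -1.
|n| = √53, so the signed distance is -√53/53.

-√53/53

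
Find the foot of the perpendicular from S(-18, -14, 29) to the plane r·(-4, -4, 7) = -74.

(2, 6, -6)

n = (-4, -4, 7), |n|² = 81, and n·S − (-74) = 405.
t = 405/81 = 5, so the foot is S − t·n = (-18, -14, 29) − 5·(-4, -4, 7) = (2, 6, -6).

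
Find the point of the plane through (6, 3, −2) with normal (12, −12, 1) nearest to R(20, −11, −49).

(8, 1, -50)

n = (12, −12, 1), |n|² = 289, and n·R − 34 = 289.
t = 289/289 = 1, so the foot is R − t·n = (20, −11, −49) − 1·(12, −12, 1) = (8, 1, −50).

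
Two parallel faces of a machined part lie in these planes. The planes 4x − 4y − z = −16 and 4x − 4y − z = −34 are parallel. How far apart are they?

6√33/11

With common normal n = (4, −4, −1) (|n| = √33), the distance is |(-16) − (-34)|/|n| = 18/√33 = 6√33/11.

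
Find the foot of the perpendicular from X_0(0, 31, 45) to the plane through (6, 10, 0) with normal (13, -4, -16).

(26, 23, 13)

n = (13, -4, -16), |n|² = 441, and n·X_0 − 38 = -882.
t = -882/441 = -2, so the foot is X_0 − t·n = (0, 31, 45) − (-2)·(13, -4, -16) = (26, 23, 13).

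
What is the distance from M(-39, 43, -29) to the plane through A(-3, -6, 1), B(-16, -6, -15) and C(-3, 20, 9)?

10/21

AB = (-13, 0, -16) and AC = (0, 26, 8), so a normal is n = AB × AC = (416, 104, -338).
d = |416·(-39) + 104·43 + (-338)·(-29) − (-2210)| / √(173056 + 10816 + 114244) = |260| / 546 = 10/21.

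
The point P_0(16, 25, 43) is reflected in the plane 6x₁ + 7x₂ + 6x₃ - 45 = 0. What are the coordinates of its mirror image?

With n = (6, 7, 6), the signed offset is (n·P_0 − 45)/|n|² = 484/121 = 4.
P_0' = P_0 − 2t·n = (16, 25, 43) − 8·(6, 7, 6) = (-32, -31, -5).

(-32, -31, -5)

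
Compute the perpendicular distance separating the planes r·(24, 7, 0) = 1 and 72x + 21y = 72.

23/25

Divide the second equation by 3 to match normals: 24x + 7y = 24.
With common normal n = (24, 7, 0) (|n| = 25), the distance is |1 − 24|/|n| = 23/25.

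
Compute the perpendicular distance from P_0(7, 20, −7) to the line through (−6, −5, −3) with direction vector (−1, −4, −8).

Direction vector d = (−1, −4, −8).
AP = (13, 25, −4), and AP × d = (−216, 108, −27).
|AP × d|² = 59049 and |d|² = 81, so the distance is √(59049/81) = √729 = 27.

27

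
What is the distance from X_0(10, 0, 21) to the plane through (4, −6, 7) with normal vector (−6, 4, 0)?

The plane has equation n·(r − (4, −6, 7)) = 0, i.e. n·r = -48.
Then n·(10, 0, 21) − (−48) = −12.
|n| = √(36 + 16 + 0) = 2√13, so the distance is |-12|/(2√13) = 6/√13.

6√13/13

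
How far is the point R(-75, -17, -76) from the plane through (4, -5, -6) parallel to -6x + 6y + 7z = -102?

8

Parallel planes share the normal n = (-6, 6, 7); since (4, -5, -6) lies on the plane, its equation is -6x + 6y + 7z = -96.
n = (-6, 6, 7); n·P − (-96) = -88; |n| = 11; distance = 88/11 = 8.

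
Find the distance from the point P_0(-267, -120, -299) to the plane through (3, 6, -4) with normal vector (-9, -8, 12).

6

The plane has equation n·(r − (3, 6, -4)) = 0, i.e. n·r = -123.
d = |(-9)·(-267) + (-8)·(-120) + 12·(-299) − (-123)| / √(81 + 64 + 144) = |-102| / 17 = 6.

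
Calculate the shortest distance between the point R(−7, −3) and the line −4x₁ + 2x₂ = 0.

The normal to the line is n = (−4, 2) with |n| = 2√5.
|n·R − 0| = |22 − 0| = 22, so the distance is 22/(2√5) = 11/√5.

11/√5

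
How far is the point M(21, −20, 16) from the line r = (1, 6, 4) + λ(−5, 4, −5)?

2√41

Direction vector d = (−5, 4, −5).
AP = (20, −26, 12), and AP × d = (82, 40, −50).
|AP × d|² = 10824 and |d|² = 66, so the distance is √(10824/66) = √164 = 2√41.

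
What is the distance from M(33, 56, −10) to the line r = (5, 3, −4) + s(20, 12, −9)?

Direction vector d = (20, 12, −9).
AP = (28, 53, −6), and AP × d = (−405, 132, −724).
|AP × d|² = 705625 and |d|² = 625, so the distance is √(705625/625) = √1129.

√1129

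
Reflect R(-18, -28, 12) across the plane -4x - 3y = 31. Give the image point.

n = (-4, -3, 0), |n|² = 25, n·R − 31 = 125, so t = 125/25 = 5.
Foot F = R − 5·n = (2, -13, 12); the reflection is 2F − R = (22, 2, 12).

(22, 2, 12)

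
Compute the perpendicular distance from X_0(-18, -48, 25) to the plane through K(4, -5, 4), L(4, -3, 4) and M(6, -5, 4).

KL = (0, 2, 0) and KM = (2, 0, 0), so a normal is n = KL × KM = (0, 0, -4).
Then n·(-18, -48, 25) - (-16) = -84.
|n| = √(0 + 0 + 16) = 4, so the distance is |-84|/4 = 21.

21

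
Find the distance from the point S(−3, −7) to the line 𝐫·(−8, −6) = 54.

The normal to the line is n = (−8, −6) with |n| = 10.
|n·S − 54| = |66 − 54| = 12, so the distance is 12/10 = 6/5.

6/5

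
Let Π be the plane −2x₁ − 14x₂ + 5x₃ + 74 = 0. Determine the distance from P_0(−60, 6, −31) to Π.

d = |(-2)·(-60) + (-14)·6 + 5·(-31) − (-74)| / √(4 + 196 + 25) = |-45| / 15 = 3.

3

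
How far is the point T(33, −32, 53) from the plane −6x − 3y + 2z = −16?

20/7

n = (−6, −3, 2); n·P − (-16) = 20; |n| = 7; distance = 20/7.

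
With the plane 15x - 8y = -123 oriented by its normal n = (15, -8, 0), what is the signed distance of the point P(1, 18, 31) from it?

n·P − (-123) = -6.
|n| = 17, so the signed distance is -6/17.

-6/17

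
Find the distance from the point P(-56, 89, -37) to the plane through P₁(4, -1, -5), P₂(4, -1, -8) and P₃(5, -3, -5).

P₁P₂ = (0, 0, -3) and P₁P₃ = (1, -2, 0), so a normal is n = P₁P₂ × P₁P₃ = (-6, -3, 0).
Then n·(-56, 89, -37) - (-21) = 90.
|n| = √(36 + 9 + 0) = 3√5, so the distance is |90|/(3√5) = 6√5.

6√5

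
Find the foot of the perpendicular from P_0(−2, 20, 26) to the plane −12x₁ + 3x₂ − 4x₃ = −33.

n = (−12, 3, −4), |n|² = 169, and n·P_0 − (-33) = 13.
t = 13/169 = 1/13, so the foot is P_0 − t·n = (−2, 20, 26) − (1/13)·(−12, 3, −4) = (−14/13, 257/13, 342/13).

(-14/13, 257/13, 342/13)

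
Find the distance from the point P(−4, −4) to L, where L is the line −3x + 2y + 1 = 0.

5√13/13

d = |(-3)·(-4) + 2·(-4) − (-1)| / √(9 + 4) = |5|/√13 = 5/√13.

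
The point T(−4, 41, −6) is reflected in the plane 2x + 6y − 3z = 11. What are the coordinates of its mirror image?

(-24, -19, 24)

n = (2, 6, −3), |n|² = 49, n·T − 11 = 245, so t = 245/49 = 5.
Foot F = T − 5·n = (−14, 11, 9); the reflection is 2F − T = (−24, −19, 24).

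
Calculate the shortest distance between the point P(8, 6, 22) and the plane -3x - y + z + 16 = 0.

8/√11

Normal vector n = (-3, -1, 1), and n·(8, 6, 22) - (-16) = 8.
|n| = √(9 + 1 + 1) = √11, so the distance is |8|/√11 = 8√11/11.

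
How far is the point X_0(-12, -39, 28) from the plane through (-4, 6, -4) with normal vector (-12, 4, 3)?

12/13

The plane has equation n·(r − (-4, 6, -4)) = 0, i.e. n·r = 60.
Then n·(-12, -39, 28) - 60 = 12.
|n| = √(144 + 16 + 9) = 13, so the distance is |12|/13 = 12/13.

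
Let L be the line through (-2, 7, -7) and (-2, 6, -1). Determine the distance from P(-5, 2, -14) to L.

√46

A direction vector is d = (0, -1, 6).
AP = (-3, -5, -7), and AP × d = (-37, 18, 3).
|AP × d|² = 1702 and |d|² = 37, so the distance is √(1702/37) = √46.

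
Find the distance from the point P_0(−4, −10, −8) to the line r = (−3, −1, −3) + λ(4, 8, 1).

Direction vector d = (4, 8, 1).
AP = (−1, −9, −5), and AP × d = (31, −19, 28).
|AP × d|² = 2106 and |d|² = 81, so the distance is √(2106/81) = √26.

√26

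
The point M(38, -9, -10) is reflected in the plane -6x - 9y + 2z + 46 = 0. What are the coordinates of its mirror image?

(26, -27, -6)

With n = (-6, -9, 2), the signed offset is (n·M − (-46))/|n|² = -121/121 = -1.
M' = M − 2t·n = (38, -9, -10) − (-2)·(-6, -9, 2) = (26, -27, -6).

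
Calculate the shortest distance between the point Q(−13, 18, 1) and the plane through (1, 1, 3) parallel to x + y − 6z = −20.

Parallel planes share the normal n = (1, 1, −6); since (1, 1, 3) lies on the plane, its equation is x + y − 6z = -16.
Then n·(−13, 18, 1) − (−16) = 15.
|n| = √(1 + 1 + 36) = √38, so the distance is |15|/√38 = 15/√38.

15/√38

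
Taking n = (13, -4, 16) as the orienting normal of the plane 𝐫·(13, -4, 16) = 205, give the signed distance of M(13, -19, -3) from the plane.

n·M − 205 = -8.
|n| = 21, so the signed distance is -8/21.

-8/21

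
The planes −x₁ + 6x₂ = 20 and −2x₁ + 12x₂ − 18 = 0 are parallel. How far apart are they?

Divide the second equation by 2 to match normals: −x₁ + 6x₂ = 9.
With common normal n = (−1, 6, 0) (|n| = √37), the distance is |20 − 9|/|n| = 11/√37.

11/√37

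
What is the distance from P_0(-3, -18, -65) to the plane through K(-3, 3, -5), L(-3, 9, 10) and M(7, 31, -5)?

1

KL = (0, 6, 15) and KM = (10, 28, 0), so a normal is n = KL × KM = (-420, 150, -60).
d = |(-420)·(-3) + 150·(-18) + (-60)·(-65) − 2010| / √(176400 + 22500 + 3600) = |450| / 450 = 1.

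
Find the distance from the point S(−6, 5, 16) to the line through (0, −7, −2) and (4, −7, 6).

18

A direction vector is d = (4, 0, 8).
AP = (−6, 12, 18), and AP × d = (96, 120, −48).
|AP × d|² = 25920 and |d|² = 80, so the distance is √(25920/80) = √324 = 18.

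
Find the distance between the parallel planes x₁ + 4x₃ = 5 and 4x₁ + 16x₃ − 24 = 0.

Divide the second equation by 4 to match normals: x₁ + 4x₃ = 6.
Both planes have normal n = (1, 0, 4), |n| = √17. Any point on the first plane is at distance |6 − 5|/|n| = 1/√17 from the second.

1/√17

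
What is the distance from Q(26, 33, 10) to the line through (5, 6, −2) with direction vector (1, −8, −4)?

Direction vector d = (1, −8, −4).
AP = (21, 27, 12), and AP × d = (−12, 96, −195).
|AP × d|² = 47385 and |d|² = 81, so the distance is √(47385/81) = √585 = 3√65.

3√65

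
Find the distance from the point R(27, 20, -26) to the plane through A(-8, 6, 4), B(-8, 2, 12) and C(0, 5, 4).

3

AB = (0, -4, 8) and AC = (8, -1, 0), so a normal is n = AB × AC = (8, 64, 32).
d = |8·27 + 64·20 + 32·(-26) − 448| / √(64 + 4096 + 1024) = |216| / 72 = 3.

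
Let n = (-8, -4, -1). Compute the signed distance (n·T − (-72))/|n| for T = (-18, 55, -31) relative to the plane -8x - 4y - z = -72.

3

n·T − (-72) = 27.
|n| = 9, so the signed distance is 27/9 = 3.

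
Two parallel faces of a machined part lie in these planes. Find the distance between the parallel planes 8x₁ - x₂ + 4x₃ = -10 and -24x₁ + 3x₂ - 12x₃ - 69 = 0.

Divide the second equation by -3 to match normals: 8x₁ - x₂ + 4x₃ = -23.
Both planes have normal n = (8, -1, 4), |n| = 9. Any point on the first plane is at distance |(-23) − (-10)|/|n| = 13/9 from the second.

13/9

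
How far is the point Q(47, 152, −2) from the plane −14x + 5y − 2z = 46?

4

Normal vector n = (−14, 5, −2), and n·(47, 152, −2) − 46 = 60.
|n| = √(196 + 25 + 4) = 15, so the distance is |60|/15 = 4.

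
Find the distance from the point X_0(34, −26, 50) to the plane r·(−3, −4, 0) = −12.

14/5

n = (−3, −4, 0); n·P − (-12) = 14; |n| = 5; distance = 14/5.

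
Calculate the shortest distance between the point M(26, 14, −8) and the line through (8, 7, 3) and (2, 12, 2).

A direction vector is d = (−6, 5, −1).
AP = (18, 7, −11); AP·d = -62, |AP|² = 494, |d|² = 62.
distance² = |AP|² − (AP·d)²/|d|² = 494 − 3844/62 = 432, so the distance is 12√3.

12√3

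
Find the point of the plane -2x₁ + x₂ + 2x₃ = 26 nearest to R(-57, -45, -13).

(-479/9, -422/9, -151/9)

The perpendicular from R has direction n = (-2, 1, 2): r = (-57, -45, -13) + λ(-2, 1, 2).
Substitute into the plane: n·(R + λn) = 26 gives 43 + 9λ = 26, so λ = -17/9.
Foot = (-57, -45, -13) + (-17/9)·(-2, 1, 2) = (-479/9, -422/9, -151/9).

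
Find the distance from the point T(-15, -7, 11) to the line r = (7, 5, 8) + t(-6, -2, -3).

14

Direction vector d = (-6, -2, -3).
AP = (-22, -12, 3), and AP × d = (42, -84, -28).
|AP × d|² = 9604 and |d|² = 49, so the distance is √(9604/49) = √196 = 14.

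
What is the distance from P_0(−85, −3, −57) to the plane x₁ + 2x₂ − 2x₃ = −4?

d = |1·(-85) + 2·(-3) + (-2)·(-57) − (-4)| / √(1 + 4 + 4) = |27| / 3 = 9.

9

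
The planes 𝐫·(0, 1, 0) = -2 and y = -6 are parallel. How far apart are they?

Both planes have normal n = (0, 1, 0), |n| = 1. Any point on the first plane is at distance |(-6) − (-2)|/|n| = 4/1 = 4 from the second.

4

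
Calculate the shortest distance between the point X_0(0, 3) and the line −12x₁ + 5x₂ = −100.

d = |(-12)·0 + 5·3 − (-100)| / √(144 + 25) = |115|/13 = 115/13.

115/13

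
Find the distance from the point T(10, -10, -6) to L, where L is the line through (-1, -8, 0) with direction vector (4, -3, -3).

Direction vector d = (4, -3, -3).
AP = (11, -2, -6), and AP × d = (-12, 9, -25).
|AP × d|² = 850 and |d|² = 34, so the distance is √(850/34) = √25 = 5.

5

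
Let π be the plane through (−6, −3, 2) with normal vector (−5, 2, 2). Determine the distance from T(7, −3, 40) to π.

The plane has equation n·(r − (−6, −3, 2)) = 0, i.e. n·r = 28.
Then n·(7, −3, 40) − 28 = 11.
|n| = √(25 + 4 + 4) = √33, so the distance is |11|/√33 = √33/3.

11/√33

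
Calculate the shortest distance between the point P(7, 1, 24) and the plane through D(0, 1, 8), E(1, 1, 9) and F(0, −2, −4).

DE = (1, 0, 1) and DF = (0, −3, −12), so a normal is n = DE × DF = (3, 12, −3).
d = |3·7 + 12·1 + (-3)·24 − (-12)| / √(9 + 144 + 9) = |-27| / (9√2) = 3/√2.

3/√2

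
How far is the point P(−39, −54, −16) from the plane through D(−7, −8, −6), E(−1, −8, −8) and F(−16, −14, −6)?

DE = (6, 0, −2) and DF = (−9, −6, 0), so a normal is n = DE × DF = (−12, 18, −36).
Then n·(−39, −54, −16) − 156 = −84.
|n| = √(144 + 324 + 1296) = 42, so the distance is |-84|/42 = 2.

2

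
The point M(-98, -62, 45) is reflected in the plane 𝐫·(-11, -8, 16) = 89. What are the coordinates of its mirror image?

With n = (-11, -8, 16), the signed offset is (n·M − 89)/|n|² = 2205/441 = 5.
M' = M − 2t·n = (-98, -62, 45) − 10·(-11, -8, 16) = (12, 18, -115).

(12, 18, -115)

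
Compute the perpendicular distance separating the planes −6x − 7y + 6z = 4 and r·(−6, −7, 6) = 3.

Both planes have normal n = (−6, −7, 6), |n| = 11. Any point on the first plane is at distance |3 − 4|/|n| = 1/11 from the second.

1/11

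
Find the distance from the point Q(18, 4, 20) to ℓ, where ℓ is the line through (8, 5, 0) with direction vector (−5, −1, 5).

Direction vector d = (−5, −1, 5).
AP = (10, −1, 20), and AP × d = (15, −150, −15).
|AP × d|² = 22950 and |d|² = 51, so the distance is √(22950/51) = √450 = 15√2.

15√2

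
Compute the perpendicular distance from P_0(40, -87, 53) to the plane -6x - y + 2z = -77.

30/√41

Normal vector n = (-6, -1, 2), and n·(40, -87, 53) - (-77) = 30.
|n| = √(36 + 1 + 4) = √41, so the distance is |30|/√41 = 30√41/41.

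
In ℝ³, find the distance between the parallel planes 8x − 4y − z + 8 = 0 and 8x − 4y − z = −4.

4/9

With common normal n = (8, −4, −1) (|n| = 9), the distance is |(-8) − (-4)|/|n| = 4/9.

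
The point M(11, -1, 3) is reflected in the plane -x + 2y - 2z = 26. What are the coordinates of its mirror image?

n = (-1, 2, -2), |n|² = 9, n·M − 26 = -45, so t = -45/9 = -5.
Foot F = M − (-5)·n = (6, 9, -7); the reflection is 2F − M = (1, 19, -17).

(1, 19, -17)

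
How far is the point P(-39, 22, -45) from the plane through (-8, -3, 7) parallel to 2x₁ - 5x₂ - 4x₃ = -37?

Parallel planes share the normal n = (2, -5, -4); since (-8, -3, 7) lies on the plane, its equation is 2x₁ - 5x₂ - 4x₃ = -29.
Then n·(-39, 22, -45) - (-29) = 21.
|n| = √(4 + 25 + 16) = 3√5, so the distance is |21|/(3√5) = 7√5/5.

7/√5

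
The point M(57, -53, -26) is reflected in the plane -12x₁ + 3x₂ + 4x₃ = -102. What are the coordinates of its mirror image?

With n = (-12, 3, 4), the signed offset is (n·M − (-102))/|n|² = -845/169 = -5.
M' = M − 2t·n = (57, -53, -26) − (-10)·(-12, 3, 4) = (-63, -23, 14).

(-63, -23, 14)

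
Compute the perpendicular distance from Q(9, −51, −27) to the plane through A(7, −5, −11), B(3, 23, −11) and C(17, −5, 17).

16/15

AB = (−4, 28, 0) and AC = (10, 0, 28), so a normal is n = AB × AC = (784, 112, −280).
Then n·(9, −51, −27) − 8008 = 896.
|n| = √(614656 + 12544 + 78400) = 840, so the distance is |896|/840 = 16/15.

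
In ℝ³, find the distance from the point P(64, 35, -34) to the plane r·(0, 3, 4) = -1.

Normal vector n = (0, 3, 4), and n·(64, 35, -34) - (-1) = -30.
|n| = √(0 + 9 + 16) = 5, so the distance is |-30|/5 = 6.

6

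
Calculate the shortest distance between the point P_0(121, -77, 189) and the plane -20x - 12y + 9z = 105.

4

Normal vector n = (-20, -12, 9), and n·(121, -77, 189) - 105 = 100.
|n| = √(400 + 144 + 81) = 25, so the distance is |100|/25 = 4.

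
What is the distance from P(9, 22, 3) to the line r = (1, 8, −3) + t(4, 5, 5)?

4√2

Direction vector d = (4, 5, 5).
AP = (8, 14, 6), and AP × d = (40, −16, −16).
|AP × d|² = 2112 and |d|² = 66, so the distance is √(2112/66) = √32 = 4√2.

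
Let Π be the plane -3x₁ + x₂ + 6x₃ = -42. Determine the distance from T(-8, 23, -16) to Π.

d = |(-3)·(-8) + 1·23 + 6·(-16) − (-42)| / √(9 + 1 + 36) = |-7| / √46 = 7/√46.

7√46/46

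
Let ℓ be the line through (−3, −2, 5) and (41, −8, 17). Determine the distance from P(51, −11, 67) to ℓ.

4√130

A direction vector is d = (44, −6, 12).
AP = (54, −9, 62); AP·d = 3174, |AP|² = 6841, |d|² = 2116.
distance² = |AP|² − (AP·d)²/|d|² = 6841 − 10074276/2116 = 2080, so the distance is 4√130.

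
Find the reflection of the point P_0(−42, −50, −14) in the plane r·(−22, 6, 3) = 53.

n = (−22, 6, 3), |n|² = 529, n·P_0 − 53 = 529, so t = 529/529 = 1.
Foot F = P_0 − 1·n = (−20, −56, −17); the reflection is 2F − P_0 = (2, −62, −20).

(2, -62, -20)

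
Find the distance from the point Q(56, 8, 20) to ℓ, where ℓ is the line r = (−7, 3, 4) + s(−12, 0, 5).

Direction vector d = (−12, 0, 5).
AP = (63, 5, 16); AP·d = -676, |AP|² = 4250, |d|² = 169.
distance² = |AP|² − (AP·d)²/|d|² = 4250 − 456976/169 = 1546, so the distance is √1546.

√1546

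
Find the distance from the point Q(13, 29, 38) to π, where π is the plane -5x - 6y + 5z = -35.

14/√86

n = (-5, -6, 5); n·P − (-35) = -14; |n| = √86; distance = 14/√86.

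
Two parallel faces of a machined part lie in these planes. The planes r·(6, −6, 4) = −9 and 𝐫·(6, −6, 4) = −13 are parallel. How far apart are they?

2/√22

With common normal n = (6, −6, 4) (|n| = 2√22), the distance is |(-9) − (-13)|/|n| = 4/(2√22) = √22/11.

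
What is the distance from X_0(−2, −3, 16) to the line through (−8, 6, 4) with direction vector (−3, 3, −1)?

3√10

Direction vector d = (−3, 3, −1).
AP = (6, −9, 12); AP·d = -57, |AP|² = 261, |d|² = 19.
distance² = |AP|² − (AP·d)²/|d|² = 261 − 3249/19 = 90, so the distance is 3√10.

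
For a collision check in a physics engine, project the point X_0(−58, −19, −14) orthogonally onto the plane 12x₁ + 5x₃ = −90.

n = (12, 0, 5), |n|² = 169, and n·X_0 − (-90) = -676.
t = -676/169 = -4, so the foot is X_0 − t·n = (−58, −19, −14) − (-4)·(12, 0, 5) = (−10, −19, 6).

(-10, -19, 6)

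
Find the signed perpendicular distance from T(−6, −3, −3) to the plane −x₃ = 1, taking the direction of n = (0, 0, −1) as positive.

2

n·T − 1 = 2.
|n| = 1, so the signed distance is 2/1 = 2.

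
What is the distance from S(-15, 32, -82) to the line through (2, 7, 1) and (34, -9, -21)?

3√818

A direction vector is d = (32, -16, -22).
AP = (-17, 25, -83), and AP × d = (-1878, -3030, -528).
|AP × d|² = 12986568 and |d|² = 1764, so the distance is √(12986568/1764) = √7362 = 3√818.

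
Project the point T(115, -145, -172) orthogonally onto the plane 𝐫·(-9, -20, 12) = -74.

n = (-9, -20, 12), |n|² = 625, and n·T − (-74) = -125.
t = -125/625 = -1/5, so the foot is T − t·n = (115, -145, -172) − (-1/5)·(-9, -20, 12) = (566/5, -149, -848/5).

(566/5, -149, -848/5)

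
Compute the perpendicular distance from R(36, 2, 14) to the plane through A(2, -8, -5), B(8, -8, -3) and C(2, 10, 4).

16/7

AB = (6, 0, 2) and AC = (0, 18, 9), so a normal is n = AB × AC = (-36, -54, 108).
Then n·(36, 2, 14) - (-180) = 288.
|n| = √(1296 + 2916 + 11664) = 126, so the distance is |288|/126 = 16/7.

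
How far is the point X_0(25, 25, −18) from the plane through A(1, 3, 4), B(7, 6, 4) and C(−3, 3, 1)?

28√61/61

AB = (6, 3, 0) and AC = (−4, 0, −3), so a normal is n = AB × AC = (−9, 18, 12).
Then n·(25, 25, −18) − 93 = −84.
|n| = √(81 + 324 + 144) = 3√61, so the distance is |-84|/(3√61) = 28√61/61.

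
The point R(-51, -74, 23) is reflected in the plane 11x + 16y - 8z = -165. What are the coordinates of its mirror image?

n = (11, 16, -8), |n|² = 441, n·R − (-165) = -1764, so t = -1764/441 = -4.
Foot F = R − (-4)·n = (-7, -10, -9); the reflection is 2F − R = (37, 54, -41).

(37, 54, -41)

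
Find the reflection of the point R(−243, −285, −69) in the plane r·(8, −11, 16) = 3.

(-5167/21, -5897/21, -1577/21)

n = (8, −11, 16), |n|² = 441, n·R − 3 = 84, so t = 84/441 = 4/21.
Foot F = R − (4/21)·n = (−5135/21, −5941/21, −1513/21); the reflection is 2F − R = (−5167/21, −5897/21, −1577/21).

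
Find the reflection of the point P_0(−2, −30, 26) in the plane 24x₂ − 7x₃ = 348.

n = (0, 24, −7), |n|² = 625, n·P_0 − 348 = -1250, so t = -1250/625 = -2.
Foot F = P_0 − (-2)·n = (−2, 18, 12); the reflection is 2F − P_0 = (−2, 66, −2).

(-2, 66, -2)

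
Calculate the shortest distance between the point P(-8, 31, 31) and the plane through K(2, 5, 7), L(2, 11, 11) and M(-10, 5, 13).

KL = (0, 6, 4) and KM = (-12, 0, 6), so a normal is n = KL × KM = (36, -48, 72).
Then n·(-8, 31, 31) - 336 = 120.
|n| = √(1296 + 2304 + 5184) = 12√61, so the distance is |120|/(12√61) = 10√61/61.

10/√61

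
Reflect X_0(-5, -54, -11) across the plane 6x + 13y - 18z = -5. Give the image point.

n = (6, 13, -18), |n|² = 529, n·X_0 − (-5) = -529, so t = -529/529 = -1.
Foot F = X_0 − (-1)·n = (1, -41, -29); the reflection is 2F − X_0 = (7, -28, -47).

(7, -28, -47)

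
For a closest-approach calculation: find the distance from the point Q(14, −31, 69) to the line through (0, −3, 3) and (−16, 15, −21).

2√178

A direction vector is d = (−16, 18, −24).
AP = (14, −28, 66); AP·d = -2312, |AP|² = 5336, |d|² = 1156.
distance² = |AP|² − (AP·d)²/|d|² = 5336 − 5345344/1156 = 712, so the distance is 2√178.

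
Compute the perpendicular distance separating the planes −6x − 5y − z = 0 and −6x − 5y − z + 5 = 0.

5√62/62

Both planes have normal n = (−6, −5, −1), |n| = √62. Any point on the first plane is at distance |(-5) − 0|/|n| = 5/√62 = 5√62/62 from the second.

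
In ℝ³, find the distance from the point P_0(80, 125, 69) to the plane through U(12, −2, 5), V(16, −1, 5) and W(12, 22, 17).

8

UV = (4, 1, 0) and UW = (0, 24, 12), so a normal is n = UV × UW = (12, −48, 96).
n = (12, −48, 96); n·P − 720 = 864; |n| = 108; distance = 864/108 = 8.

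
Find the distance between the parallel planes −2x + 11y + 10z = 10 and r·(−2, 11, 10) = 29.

19/15

With common normal n = (−2, 11, 10) (|n| = 15), the distance is |10 − 29|/|n| = 19/15.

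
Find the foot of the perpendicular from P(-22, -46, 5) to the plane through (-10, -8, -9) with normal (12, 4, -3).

(2, -38, -1)

The perpendicular from P has direction n = (12, 4, -3): r = (-22, -46, 5) + t(12, 4, -3).
Substitute into the plane: n·(P + tn) = -125 gives -463 + 169t = -125, so t = 2.
Foot = (-22, -46, 5) + 2·(12, 4, -3) = (2, -38, -1).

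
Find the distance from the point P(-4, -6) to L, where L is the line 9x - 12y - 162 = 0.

42/5

d = |9·(-4) + (-12)·(-6) − 162| / √(81 + 144) = |-126|/15 = 42/5.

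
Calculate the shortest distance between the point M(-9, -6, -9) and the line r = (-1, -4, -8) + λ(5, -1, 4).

Direction vector d = (5, -1, 4).
AP = (-8, -2, -1); AP·d = -42, |AP|² = 69, |d|² = 42.
distance² = |AP|² − (AP·d)²/|d|² = 69 − 1764/42 = 27, so the distance is 3√3.

3√3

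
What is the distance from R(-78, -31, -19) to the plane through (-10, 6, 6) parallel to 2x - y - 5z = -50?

Parallel planes share the normal n = (2, -1, -5); since (-10, 6, 6) lies on the plane, its equation is 2x - y - 5z = -56.
Then n·(-78, -31, -19) - (-56) = 26.
|n| = √(4 + 1 + 25) = √30, so the distance is |26|/√30 = 13√30/15.

26/√30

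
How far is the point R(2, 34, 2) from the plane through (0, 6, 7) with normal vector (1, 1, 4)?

The plane has equation n·(r − (0, 6, 7)) = 0, i.e. n·r = 34.
d = |1·2 + 1·34 + 4·2 − 34| / √(1 + 1 + 16) = |10| / (3√2) = 5√2/3.

5√2/3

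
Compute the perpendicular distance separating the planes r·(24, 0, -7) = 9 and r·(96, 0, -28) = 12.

6/25

Divide the second equation by 4 to match normals: 24x - 7z = 3.
With common normal n = (24, 0, -7) (|n| = 25), the distance is |9 − 3|/|n| = 6/25.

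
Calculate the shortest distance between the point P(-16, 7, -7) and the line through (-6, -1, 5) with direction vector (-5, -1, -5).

2√26

Direction vector d = (-5, -1, -5).
AP = (-10, 8, -12), and AP × d = (-52, 10, 50).
|AP × d|² = 5304 and |d|² = 51, so the distance is √(5304/51) = √104 = 2√26.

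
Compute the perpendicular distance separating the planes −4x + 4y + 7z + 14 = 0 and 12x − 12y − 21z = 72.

10/9

Divide the second equation by -3 to match normals: −4x + 4y + 7z = -24.
With common normal n = (−4, 4, 7) (|n| = 9), the distance is |(-14) − (-24)|/|n| = 10/9.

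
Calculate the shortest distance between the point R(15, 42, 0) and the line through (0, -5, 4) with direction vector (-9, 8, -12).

√2161

Direction vector d = (-9, 8, -12).
AP = (15, 47, -4), and AP × d = (-532, 216, 543).
|AP × d|² = 624529 and |d|² = 289, so the distance is √(624529/289) = √2161.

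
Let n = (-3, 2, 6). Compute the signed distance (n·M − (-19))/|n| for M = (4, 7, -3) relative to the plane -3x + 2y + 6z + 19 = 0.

n·M − (-19) = 3.
|n| = 7, so the signed distance is 3/7.

3/7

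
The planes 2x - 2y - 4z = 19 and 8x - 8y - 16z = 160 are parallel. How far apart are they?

21/(2√6)

Divide the second equation by 4 to match normals: 2x - 2y - 4z = 40.
Both planes have normal n = (2, -2, -4), |n| = 2√6. Any point on the first plane is at distance |40 − 19|/|n| = 21/(2√6) = 7√6/4 from the second.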